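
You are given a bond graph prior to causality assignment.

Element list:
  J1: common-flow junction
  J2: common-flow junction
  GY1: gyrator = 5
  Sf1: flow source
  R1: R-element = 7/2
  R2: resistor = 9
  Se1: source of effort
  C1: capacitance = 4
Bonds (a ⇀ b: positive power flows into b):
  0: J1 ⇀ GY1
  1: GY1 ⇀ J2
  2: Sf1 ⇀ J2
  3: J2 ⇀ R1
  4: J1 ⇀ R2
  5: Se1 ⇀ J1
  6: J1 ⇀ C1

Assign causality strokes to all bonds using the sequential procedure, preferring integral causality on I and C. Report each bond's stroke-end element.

#0 |J1
#1 |J2
#2 |Sf1
#3 |J2
#4 |R2
#5 |J1
#6 |J1

β2 stroke at Sf1  (source Sf1 imposes f)
β5 stroke at J1  (source Se1 imposes e)
β1 stroke at J2  (common-f at J2 fixed by 2)
β3 stroke at J2  (common-f at J2 fixed by 2)
β0 stroke at J1  (GY GY1: same side as bond 1)
β6 stroke at J1  (C1 outputs effort q/C1)
β4 stroke at R2  (J1: last free bond brings flow in)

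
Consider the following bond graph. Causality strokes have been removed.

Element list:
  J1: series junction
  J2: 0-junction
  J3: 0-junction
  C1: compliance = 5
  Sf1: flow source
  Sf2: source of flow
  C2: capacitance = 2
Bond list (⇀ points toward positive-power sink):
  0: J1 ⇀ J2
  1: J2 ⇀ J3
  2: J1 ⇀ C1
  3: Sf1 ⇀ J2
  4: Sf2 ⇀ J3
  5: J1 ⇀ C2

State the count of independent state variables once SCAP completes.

2  (C1, C2 all integral)

β3 stroke at Sf1  (source Sf1 imposes f)
β4 stroke at Sf2  (Sf2 fixes flow; stroke at Sf2)
β1 stroke at J3  (J3 needs exactly one e-in)
β0 stroke at J2  (J2: last free bond brings effort in)
β2 stroke at J1  (J1 flow already set via bond 0)
β5 stroke at J1  (1-jn J1 has f-setter on 0)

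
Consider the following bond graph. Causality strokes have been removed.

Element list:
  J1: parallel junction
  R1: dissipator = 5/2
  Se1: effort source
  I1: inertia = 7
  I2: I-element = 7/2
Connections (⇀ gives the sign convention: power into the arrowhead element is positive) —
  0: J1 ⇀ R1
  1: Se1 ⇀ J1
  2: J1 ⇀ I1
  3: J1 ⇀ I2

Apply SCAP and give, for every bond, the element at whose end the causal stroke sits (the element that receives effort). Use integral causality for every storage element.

bond 1 |J1  (Se1: effort source, stroke at far end)
bond 0 |R1  (J1: bond 1 brought effort, rest push out)
bond 2 |I1  (0-jn J1 has e-setter on 1)
bond 3 |I2  (0-jn J1 has e-setter on 1)

β0 |R1
β1 |J1
β2 |I1
β3 |I2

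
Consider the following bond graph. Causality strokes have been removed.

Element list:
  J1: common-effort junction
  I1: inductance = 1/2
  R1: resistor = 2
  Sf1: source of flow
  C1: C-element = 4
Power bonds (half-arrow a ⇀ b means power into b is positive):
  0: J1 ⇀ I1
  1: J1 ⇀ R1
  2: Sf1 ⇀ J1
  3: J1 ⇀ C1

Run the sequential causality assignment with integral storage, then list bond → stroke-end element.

bond 0 stroke at I1
bond 1 stroke at R1
bond 2 stroke at Sf1
bond 3 stroke at J1

β2 |Sf1  (source Sf1 imposes f)
β0 |I1  (I1 integral (f out))
β3 |J1  (C1 outputs effort q/C1)
β1 |R1  (common-e at J1 fixed by 3)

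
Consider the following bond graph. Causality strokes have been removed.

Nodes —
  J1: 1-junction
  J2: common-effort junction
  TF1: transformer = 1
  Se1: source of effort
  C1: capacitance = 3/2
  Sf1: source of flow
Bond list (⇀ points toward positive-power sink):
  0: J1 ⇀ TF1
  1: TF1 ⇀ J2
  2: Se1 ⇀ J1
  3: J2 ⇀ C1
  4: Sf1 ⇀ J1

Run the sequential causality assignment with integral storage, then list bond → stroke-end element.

β0 →J1
β1 →TF1
β2 →J1
β3 →J2
β4 →Sf1

bond 2 |J1  (Se1: effort source, stroke at far end)
bond 4 |Sf1  (Sf1 fixes flow; stroke at Sf1)
bond 0 |J1  (1-jn J1 has f-setter on 4)
bond 1 |TF1  (TF1: transformer flips bond 0)
bond 3 |J2  (only one effort-in slot at J2)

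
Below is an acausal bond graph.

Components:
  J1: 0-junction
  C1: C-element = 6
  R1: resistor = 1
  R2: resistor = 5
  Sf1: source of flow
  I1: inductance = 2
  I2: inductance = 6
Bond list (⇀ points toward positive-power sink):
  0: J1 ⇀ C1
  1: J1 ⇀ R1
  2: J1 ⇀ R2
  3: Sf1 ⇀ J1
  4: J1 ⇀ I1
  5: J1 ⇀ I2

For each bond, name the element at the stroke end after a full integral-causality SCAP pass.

b0 |J1
b1 |R1
b2 |R2
b3 |Sf1
b4 |I1
b5 |I2

β3 stroke at Sf1  (Sf1: flow source, stroke at near end)
β0 stroke at J1  (C1 integral (e out))
β1 stroke at R1  (common-e at J1 fixed by 0)
β2 stroke at R2  (common-e at J1 fixed by 0)
β4 stroke at I1  (J1: bond 0 brought effort, rest push out)
β5 stroke at I2  (common-e at J1 fixed by 0)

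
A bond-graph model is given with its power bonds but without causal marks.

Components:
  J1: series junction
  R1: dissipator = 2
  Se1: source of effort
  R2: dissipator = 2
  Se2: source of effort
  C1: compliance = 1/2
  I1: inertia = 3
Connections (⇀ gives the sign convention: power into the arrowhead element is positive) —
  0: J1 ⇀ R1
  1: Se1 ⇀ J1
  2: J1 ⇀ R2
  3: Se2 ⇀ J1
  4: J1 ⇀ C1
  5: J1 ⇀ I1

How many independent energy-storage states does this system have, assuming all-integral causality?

2  (C1, I1 all integral)

b1 stroke at J1  (Se1 (Se) sets effort on bond)
b3 stroke at J1  (Se2: effort source, stroke at far end)
b4 stroke at J1  (C1 integral (e out))
b5 stroke at I1  (I1 integral (f out))
b0 stroke at J1  (J1 flow already set via bond 5)
b2 stroke at J1  (common-f at J1 fixed by 5)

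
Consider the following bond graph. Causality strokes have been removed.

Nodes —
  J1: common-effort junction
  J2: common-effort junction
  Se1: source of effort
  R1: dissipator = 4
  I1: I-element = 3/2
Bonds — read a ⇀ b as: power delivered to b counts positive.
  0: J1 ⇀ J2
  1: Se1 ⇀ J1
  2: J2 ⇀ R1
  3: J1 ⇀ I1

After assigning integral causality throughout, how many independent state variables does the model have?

b1 |J1  (Se1 fixes effort; stroke away)
b0 |J2  (0-jn J1 has e-setter on 1)
b3 |I1  (J1 effort already set via bond 1)
b2 |R1  (J2: bond 0 brought effort, rest push out)

1  (I1 all integral)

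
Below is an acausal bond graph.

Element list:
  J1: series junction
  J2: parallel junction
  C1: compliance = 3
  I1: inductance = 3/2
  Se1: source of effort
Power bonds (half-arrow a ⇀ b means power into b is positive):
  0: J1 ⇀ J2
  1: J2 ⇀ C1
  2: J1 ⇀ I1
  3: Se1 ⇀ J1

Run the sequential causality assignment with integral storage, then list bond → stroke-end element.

bond 0 |J1
bond 1 |J2
bond 2 |I1
bond 3 |J1

#3 |J1  (Se1 (Se) sets effort on bond)
#1 |J2  (prefer integral on C1)
#0 |J1  (common-e at J2 fixed by 1)
#2 |I1  (J1: last free bond brings flow in)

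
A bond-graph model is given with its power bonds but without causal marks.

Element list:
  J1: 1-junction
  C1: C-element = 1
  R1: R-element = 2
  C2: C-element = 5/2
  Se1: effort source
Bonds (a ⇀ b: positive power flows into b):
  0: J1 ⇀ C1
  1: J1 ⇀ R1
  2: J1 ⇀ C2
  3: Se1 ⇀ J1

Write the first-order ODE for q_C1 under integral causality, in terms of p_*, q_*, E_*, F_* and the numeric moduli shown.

b3 →J1  (Se1 (Se) sets effort on bond)
b0 →J1  (prefer integral on C1)
b2 →J1  (C2 outputs effort q/C2)
b1 →R1  (J1 needs exactly one f-in)

dq_C1/dt = E_Se1/2 - q_C1/2 - q_C2/5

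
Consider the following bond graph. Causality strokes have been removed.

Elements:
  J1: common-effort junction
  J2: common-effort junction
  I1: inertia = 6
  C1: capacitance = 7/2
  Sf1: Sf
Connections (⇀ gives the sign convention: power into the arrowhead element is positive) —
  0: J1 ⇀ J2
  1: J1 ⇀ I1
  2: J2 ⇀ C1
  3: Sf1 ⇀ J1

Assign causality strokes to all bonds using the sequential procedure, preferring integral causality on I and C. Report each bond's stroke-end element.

bond 3 →Sf1  (Sf1 (Sf) sets flow on bond)
bond 1 →I1  (I1 integral (f out))
bond 0 →J1  (J1 needs exactly one e-in)
bond 2 →J2  (only one effort-in slot at J2)

bond 0 stroke at J1
bond 1 stroke at I1
bond 2 stroke at J2
bond 3 stroke at Sf1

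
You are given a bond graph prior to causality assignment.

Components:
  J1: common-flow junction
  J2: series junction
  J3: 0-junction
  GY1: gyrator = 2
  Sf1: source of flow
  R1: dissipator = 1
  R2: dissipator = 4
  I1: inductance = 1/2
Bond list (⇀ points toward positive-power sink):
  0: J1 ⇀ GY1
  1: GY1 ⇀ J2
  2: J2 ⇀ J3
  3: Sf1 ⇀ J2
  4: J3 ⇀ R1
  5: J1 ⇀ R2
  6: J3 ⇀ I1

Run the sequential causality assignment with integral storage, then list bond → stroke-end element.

β0 |J1
β1 |J2
β2 |J2
β3 |Sf1
β4 |J3
β5 |R2
β6 |I1

b3 |Sf1  (source Sf1 imposes f)
b1 |J2  (1-jn J2 has f-setter on 3)
b2 |J2  (J2: bond 3 brought flow, rest push out)
b0 |J1  (GY1: gyrator matches bond 1)
b5 |R2  (closing 1-jn rule on J1)
b6 |I1  (I1: I, integral causality)
b4 |J3  (only one effort-in slot at J3)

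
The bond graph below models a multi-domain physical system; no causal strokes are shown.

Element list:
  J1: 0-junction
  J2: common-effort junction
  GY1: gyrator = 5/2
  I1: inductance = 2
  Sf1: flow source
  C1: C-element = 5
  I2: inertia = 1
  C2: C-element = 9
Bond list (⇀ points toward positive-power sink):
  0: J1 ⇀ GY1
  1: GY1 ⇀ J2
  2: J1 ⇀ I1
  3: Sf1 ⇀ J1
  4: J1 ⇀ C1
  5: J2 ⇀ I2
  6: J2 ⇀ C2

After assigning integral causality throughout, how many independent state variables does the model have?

4  (C1, C2, I1, I2 all integral)

b3 →Sf1  (source Sf1 imposes f)
b2 →I1  (I1 outputs flow p/I1)
b4 →J1  (C1 outputs effort q/C1)
b0 →GY1  (J1 effort already set via bond 4)
b1 →GY1  (GY1: gyrator matches bond 0)
b5 →I2  (I2: I, integral causality)
b6 →J2  (closing 0-jn rule on J2)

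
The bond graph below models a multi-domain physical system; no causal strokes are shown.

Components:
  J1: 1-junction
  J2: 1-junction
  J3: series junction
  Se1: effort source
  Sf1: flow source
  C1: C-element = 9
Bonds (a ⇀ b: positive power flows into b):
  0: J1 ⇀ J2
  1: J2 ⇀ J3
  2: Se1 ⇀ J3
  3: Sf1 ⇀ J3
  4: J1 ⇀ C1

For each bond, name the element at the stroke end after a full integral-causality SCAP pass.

β2 stroke→J3  (Se1 (Se) sets effort on bond)
β3 stroke→Sf1  (source Sf1 imposes f)
β1 stroke→J3  (J3 flow already set via bond 3)
β0 stroke→J2  (common-f at J2 fixed by 1)
β4 stroke→J1  (J1 flow already set via bond 0)

#0 stroke→J2
#1 stroke→J3
#2 stroke→J3
#3 stroke→Sf1
#4 stroke→J1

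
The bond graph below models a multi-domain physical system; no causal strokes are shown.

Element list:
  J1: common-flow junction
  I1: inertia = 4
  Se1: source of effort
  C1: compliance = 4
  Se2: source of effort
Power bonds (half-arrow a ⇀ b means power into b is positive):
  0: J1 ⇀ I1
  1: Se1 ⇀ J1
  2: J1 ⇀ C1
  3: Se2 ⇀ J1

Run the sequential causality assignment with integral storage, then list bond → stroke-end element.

bond 0 |I1
bond 1 |J1
bond 2 |J1
bond 3 |J1

b1 →J1  (Se1 fixes effort; stroke away)
b3 →J1  (Se2: effort source, stroke at far end)
b0 →I1  (I1 outputs flow p/I1)
b2 →J1  (J1 flow already set via bond 0)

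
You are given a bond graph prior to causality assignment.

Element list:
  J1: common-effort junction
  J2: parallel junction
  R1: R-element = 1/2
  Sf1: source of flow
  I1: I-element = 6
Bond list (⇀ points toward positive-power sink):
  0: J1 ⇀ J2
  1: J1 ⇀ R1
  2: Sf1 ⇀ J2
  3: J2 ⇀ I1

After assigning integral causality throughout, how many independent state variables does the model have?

1  (I1 all integral)

b2 |Sf1  (source Sf1 imposes f)
b3 |I1  (I1 outputs flow p/I1)
b0 |J2  (closing 0-jn rule on J2)
b1 |J1  (J1 needs exactly one e-in)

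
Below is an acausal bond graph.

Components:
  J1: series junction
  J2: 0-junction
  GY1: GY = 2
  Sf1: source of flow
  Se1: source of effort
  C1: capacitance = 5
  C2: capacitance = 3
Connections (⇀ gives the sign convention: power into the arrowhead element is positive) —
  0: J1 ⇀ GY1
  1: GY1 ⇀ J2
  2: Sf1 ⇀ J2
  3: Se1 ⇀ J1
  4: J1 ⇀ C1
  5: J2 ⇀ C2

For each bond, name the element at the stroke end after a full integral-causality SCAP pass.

bond 2 →Sf1  (Sf1 fixes flow; stroke at Sf1)
bond 3 →J1  (Se1 fixes effort; stroke away)
bond 4 →J1  (prefer integral on C1)
bond 0 →GY1  (only one flow-in slot at J1)
bond 1 →GY1  (GY GY1: same side as bond 0)
bond 5 →J2  (J2 needs exactly one e-in)

b0 |GY1
b1 |GY1
b2 |Sf1
b3 |J1
b4 |J1
b5 |J2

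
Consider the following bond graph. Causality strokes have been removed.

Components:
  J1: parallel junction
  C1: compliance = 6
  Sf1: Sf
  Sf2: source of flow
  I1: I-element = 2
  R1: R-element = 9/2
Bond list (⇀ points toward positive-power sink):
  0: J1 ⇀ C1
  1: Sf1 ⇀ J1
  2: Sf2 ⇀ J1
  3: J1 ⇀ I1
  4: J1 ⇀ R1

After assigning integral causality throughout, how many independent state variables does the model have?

bond 1 stroke at Sf1  (Sf1: flow source, stroke at near end)
bond 2 stroke at Sf2  (Sf2: flow source, stroke at near end)
bond 0 stroke at J1  (prefer integral on C1)
bond 3 stroke at I1  (common-e at J1 fixed by 0)
bond 4 stroke at R1  (J1: bond 0 brought effort, rest push out)

2  (C1, I1 all integral)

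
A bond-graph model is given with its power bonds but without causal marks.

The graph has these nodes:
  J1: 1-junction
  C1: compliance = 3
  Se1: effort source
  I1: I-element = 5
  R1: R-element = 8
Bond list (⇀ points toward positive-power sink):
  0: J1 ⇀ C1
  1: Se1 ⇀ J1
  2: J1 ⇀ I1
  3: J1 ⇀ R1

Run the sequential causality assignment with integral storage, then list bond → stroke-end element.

b0 →J1
b1 →J1
b2 →I1
b3 →J1

b1 →J1  (Se1 (Se) sets effort on bond)
b0 →J1  (prefer integral on C1)
b2 →I1  (prefer integral on I1)
b3 →J1  (1-jn J1 has f-setter on 2)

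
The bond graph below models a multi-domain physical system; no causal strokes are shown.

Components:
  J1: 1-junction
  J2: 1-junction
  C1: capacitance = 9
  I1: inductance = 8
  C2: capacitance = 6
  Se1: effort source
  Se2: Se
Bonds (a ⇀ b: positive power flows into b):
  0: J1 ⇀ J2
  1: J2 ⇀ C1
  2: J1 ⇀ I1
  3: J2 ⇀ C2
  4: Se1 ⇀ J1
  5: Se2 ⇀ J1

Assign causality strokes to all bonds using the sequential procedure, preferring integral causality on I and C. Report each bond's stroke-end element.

b4 stroke→J1  (Se1 (Se) sets effort on bond)
b5 stroke→J1  (Se2 fixes effort; stroke away)
b1 stroke→J2  (C1: C, integral causality)
b2 stroke→I1  (prefer integral on I1)
b0 stroke→J1  (J1 flow already set via bond 2)
b3 stroke→J2  (common-f at J2 fixed by 0)

#0 |J1
#1 |J2
#2 |I1
#3 |J2
#4 |J1
#5 |J1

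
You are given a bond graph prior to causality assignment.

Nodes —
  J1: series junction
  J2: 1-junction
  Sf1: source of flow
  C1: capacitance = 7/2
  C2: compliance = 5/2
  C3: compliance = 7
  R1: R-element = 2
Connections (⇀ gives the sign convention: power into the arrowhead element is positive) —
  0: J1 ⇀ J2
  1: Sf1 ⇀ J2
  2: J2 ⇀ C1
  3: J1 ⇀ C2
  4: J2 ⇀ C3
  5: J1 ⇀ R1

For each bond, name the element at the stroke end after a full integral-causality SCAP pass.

b1 stroke at Sf1  (Sf1 fixes flow; stroke at Sf1)
b0 stroke at J2  (J2: bond 1 brought flow, rest push out)
b2 stroke at J2  (1-jn J2 has f-setter on 1)
b4 stroke at J2  (J2 flow already set via bond 1)
b3 stroke at J1  (common-f at J1 fixed by 0)
b5 stroke at J1  (common-f at J1 fixed by 0)

β0 stroke at J2
β1 stroke at Sf1
β2 stroke at J2
β3 stroke at J1
β4 stroke at J2
β5 stroke at J1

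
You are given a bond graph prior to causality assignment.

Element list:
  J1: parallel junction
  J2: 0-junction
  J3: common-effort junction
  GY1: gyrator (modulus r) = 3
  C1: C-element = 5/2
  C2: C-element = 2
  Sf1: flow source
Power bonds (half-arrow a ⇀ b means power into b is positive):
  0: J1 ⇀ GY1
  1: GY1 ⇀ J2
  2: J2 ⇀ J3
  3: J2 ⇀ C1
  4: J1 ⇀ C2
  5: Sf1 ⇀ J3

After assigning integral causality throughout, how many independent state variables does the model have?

β5 →Sf1  (Sf1 fixes flow; stroke at Sf1)
β2 →J3  (J3: last free bond brings effort in)
β3 →J2  (prefer integral on C1)
β1 →GY1  (0-jn J2 has e-setter on 3)
β0 →GY1  (GY GY1: same side as bond 1)
β4 →J1  (J1 needs exactly one e-in)

2  (C1, C2 all integral)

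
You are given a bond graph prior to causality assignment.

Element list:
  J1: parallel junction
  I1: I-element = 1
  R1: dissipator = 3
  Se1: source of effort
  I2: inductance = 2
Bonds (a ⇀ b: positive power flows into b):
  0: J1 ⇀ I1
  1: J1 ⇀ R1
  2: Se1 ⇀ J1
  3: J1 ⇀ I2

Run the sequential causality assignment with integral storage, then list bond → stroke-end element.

b0 →I1
b1 →R1
b2 →J1
b3 →I2

β2 stroke at J1  (Se1 fixes effort; stroke away)
β0 stroke at I1  (J1: bond 2 brought effort, rest push out)
β1 stroke at R1  (J1 effort already set via bond 2)
β3 stroke at I2  (J1: bond 2 brought effort, rest push out)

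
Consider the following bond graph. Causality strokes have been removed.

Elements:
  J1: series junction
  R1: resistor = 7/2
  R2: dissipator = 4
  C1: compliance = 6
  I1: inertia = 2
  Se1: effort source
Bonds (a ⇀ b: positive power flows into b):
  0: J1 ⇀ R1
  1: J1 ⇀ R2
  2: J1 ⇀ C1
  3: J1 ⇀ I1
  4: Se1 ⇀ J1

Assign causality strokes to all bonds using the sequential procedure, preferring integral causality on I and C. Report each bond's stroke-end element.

b0 |J1
b1 |J1
b2 |J1
b3 |I1
b4 |J1

β4 |J1  (Se1 (Se) sets effort on bond)
β2 |J1  (C1 outputs effort q/C1)
β3 |I1  (I1 integral (f out))
β0 |J1  (common-f at J1 fixed by 3)
β1 |J1  (1-jn J1 has f-setter on 3)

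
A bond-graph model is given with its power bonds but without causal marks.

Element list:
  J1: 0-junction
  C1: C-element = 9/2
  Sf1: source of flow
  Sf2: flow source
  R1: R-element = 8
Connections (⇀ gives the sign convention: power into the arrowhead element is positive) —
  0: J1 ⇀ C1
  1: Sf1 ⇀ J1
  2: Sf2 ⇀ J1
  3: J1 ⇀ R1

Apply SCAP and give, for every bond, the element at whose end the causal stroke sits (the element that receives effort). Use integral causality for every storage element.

β0 |J1
β1 |Sf1
β2 |Sf2
β3 |R1

bond 1 stroke at Sf1  (Sf1 fixes flow; stroke at Sf1)
bond 2 stroke at Sf2  (Sf2 fixes flow; stroke at Sf2)
bond 0 stroke at J1  (C1 integral (e out))
bond 3 stroke at R1  (common-e at J1 fixed by 0)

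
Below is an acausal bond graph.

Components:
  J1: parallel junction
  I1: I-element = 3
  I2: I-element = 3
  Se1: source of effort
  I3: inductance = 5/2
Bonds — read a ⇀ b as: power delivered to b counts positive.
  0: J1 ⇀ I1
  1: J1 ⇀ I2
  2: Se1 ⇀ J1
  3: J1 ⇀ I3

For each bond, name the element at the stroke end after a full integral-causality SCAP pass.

b2 |J1  (Se1: effort source, stroke at far end)
b0 |I1  (J1: bond 2 brought effort, rest push out)
b1 |I2  (0-jn J1 has e-setter on 2)
b3 |I3  (J1: bond 2 brought effort, rest push out)

b0 stroke at I1
b1 stroke at I2
b2 stroke at J1
b3 stroke at I3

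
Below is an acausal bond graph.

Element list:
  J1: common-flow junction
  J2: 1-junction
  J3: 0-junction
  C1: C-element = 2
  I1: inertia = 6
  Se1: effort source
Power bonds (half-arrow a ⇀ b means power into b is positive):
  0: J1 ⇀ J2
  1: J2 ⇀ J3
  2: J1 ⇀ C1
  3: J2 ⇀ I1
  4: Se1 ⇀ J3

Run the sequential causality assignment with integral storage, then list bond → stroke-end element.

b4 stroke→J3  (Se1 (Se) sets effort on bond)
b1 stroke→J2  (J3 effort already set via bond 4)
b2 stroke→J1  (C1: C, integral causality)
b0 stroke→J2  (only one flow-in slot at J1)
b3 stroke→I1  (J2: last free bond brings flow in)

bond 0 stroke at J2
bond 1 stroke at J2
bond 2 stroke at J1
bond 3 stroke at I1
bond 4 stroke at J3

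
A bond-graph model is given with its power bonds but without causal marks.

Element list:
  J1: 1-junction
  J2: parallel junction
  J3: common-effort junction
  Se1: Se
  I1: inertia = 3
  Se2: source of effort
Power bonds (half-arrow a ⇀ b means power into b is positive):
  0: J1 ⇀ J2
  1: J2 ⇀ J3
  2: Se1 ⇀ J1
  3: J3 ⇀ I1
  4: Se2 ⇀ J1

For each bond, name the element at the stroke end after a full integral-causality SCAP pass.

bond 2 →J1  (Se1: effort source, stroke at far end)
bond 4 →J1  (Se2: effort source, stroke at far end)
bond 0 →J2  (closing 1-jn rule on J1)
bond 1 →J3  (common-e at J2 fixed by 0)
bond 3 →I1  (J3 effort already set via bond 1)

β0 stroke at J2
β1 stroke at J3
β2 stroke at J1
β3 stroke at I1
β4 stroke at J1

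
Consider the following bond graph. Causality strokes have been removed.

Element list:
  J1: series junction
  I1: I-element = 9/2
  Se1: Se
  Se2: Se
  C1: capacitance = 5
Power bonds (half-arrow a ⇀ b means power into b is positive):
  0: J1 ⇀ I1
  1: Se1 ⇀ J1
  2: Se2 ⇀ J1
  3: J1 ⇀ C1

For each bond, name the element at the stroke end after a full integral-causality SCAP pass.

bond 0 |I1
bond 1 |J1
bond 2 |J1
bond 3 |J1

#1 stroke at J1  (source Se1 imposes e)
#2 stroke at J1  (source Se2 imposes e)
#0 stroke at I1  (I1 outputs flow p/I1)
#3 stroke at J1  (J1 flow already set via bond 0)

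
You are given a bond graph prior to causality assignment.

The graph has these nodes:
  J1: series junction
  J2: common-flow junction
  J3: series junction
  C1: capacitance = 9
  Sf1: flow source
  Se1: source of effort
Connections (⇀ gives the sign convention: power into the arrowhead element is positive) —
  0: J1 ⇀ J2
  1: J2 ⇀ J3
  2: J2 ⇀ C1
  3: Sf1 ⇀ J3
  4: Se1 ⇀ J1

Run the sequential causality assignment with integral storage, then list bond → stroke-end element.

β3 stroke at Sf1  (source Sf1 imposes f)
β4 stroke at J1  (Se1: effort source, stroke at far end)
β0 stroke at J2  (closing 1-jn rule on J1)
β1 stroke at J3  (common-f at J3 fixed by 3)
β2 stroke at J2  (J2: bond 1 brought flow, rest push out)

#0 |J2
#1 |J3
#2 |J2
#3 |Sf1
#4 |J1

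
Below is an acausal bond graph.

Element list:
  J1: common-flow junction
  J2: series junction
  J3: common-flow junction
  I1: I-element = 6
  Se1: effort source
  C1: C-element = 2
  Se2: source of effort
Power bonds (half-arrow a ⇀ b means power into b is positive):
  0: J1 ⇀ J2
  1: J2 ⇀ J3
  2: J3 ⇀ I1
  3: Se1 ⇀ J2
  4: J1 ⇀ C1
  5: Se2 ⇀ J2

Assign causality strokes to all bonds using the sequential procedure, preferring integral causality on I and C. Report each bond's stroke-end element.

β3 |J2  (Se1: effort source, stroke at far end)
β5 |J2  (Se2 (Se) sets effort on bond)
β2 |I1  (I1 outputs flow p/I1)
β1 |J3  (1-jn J3 has f-setter on 2)
β0 |J2  (J2: bond 1 brought flow, rest push out)
β4 |J1  (J1: bond 0 brought flow, rest push out)

#0 →J2
#1 →J3
#2 →I1
#3 →J2
#4 →J1
#5 →J2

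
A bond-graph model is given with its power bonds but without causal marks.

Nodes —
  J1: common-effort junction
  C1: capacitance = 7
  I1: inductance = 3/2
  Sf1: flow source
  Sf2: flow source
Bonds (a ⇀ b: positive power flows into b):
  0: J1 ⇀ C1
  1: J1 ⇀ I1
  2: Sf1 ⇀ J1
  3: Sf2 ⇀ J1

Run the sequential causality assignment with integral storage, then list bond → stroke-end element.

β2 stroke→Sf1  (Sf1 fixes flow; stroke at Sf1)
β3 stroke→Sf2  (Sf2 fixes flow; stroke at Sf2)
β0 stroke→J1  (C1 integral (e out))
β1 stroke→I1  (J1 effort already set via bond 0)

#0 stroke at J1
#1 stroke at I1
#2 stroke at Sf1
#3 stroke at Sf2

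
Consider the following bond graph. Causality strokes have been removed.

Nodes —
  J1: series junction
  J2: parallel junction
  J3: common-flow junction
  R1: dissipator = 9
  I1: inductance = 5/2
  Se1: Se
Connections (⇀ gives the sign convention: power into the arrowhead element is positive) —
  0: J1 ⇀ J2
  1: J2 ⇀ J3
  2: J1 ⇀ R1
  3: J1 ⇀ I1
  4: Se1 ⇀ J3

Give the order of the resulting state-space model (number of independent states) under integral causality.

1  (I1 all integral)

bond 4 |J3  (Se1 (Se) sets effort on bond)
bond 1 |J2  (J3: last free bond brings flow in)
bond 0 |J1  (J2 effort already set via bond 1)
bond 3 |I1  (I1: I, integral causality)
bond 2 |J1  (1-jn J1 has f-setter on 3)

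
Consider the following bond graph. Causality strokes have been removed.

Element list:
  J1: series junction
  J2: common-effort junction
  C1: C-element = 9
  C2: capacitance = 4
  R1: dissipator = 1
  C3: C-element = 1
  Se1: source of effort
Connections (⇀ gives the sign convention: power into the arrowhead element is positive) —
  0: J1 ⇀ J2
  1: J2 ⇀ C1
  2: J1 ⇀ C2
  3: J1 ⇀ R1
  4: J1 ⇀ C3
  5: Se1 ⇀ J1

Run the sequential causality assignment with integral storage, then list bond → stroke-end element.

#5 stroke→J1  (Se1: effort source, stroke at far end)
#1 stroke→J2  (C1: C, integral causality)
#0 stroke→J1  (common-e at J2 fixed by 1)
#2 stroke→J1  (C2: C, integral causality)
#4 stroke→J1  (C3 integral (e out))
#3 stroke→R1  (J1: last free bond brings flow in)

bond 0 |J1
bond 1 |J2
bond 2 |J1
bond 3 |R1
bond 4 |J1
bond 5 |J1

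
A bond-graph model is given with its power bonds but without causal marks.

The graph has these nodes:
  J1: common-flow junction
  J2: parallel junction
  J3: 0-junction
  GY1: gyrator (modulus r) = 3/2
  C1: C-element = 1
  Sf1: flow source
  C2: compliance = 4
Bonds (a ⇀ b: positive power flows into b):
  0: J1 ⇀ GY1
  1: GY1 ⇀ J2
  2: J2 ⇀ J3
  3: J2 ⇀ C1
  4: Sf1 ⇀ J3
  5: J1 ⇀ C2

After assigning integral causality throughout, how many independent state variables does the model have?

2  (C1, C2 all integral)

#4 stroke at Sf1  (Sf1 fixes flow; stroke at Sf1)
#2 stroke at J3  (only one effort-in slot at J3)
#3 stroke at J2  (C1 outputs effort q/C1)
#1 stroke at GY1  (J2 effort already set via bond 3)
#0 stroke at GY1  (GY1: gyrator matches bond 1)
#5 stroke at J1  (common-f at J1 fixed by 0)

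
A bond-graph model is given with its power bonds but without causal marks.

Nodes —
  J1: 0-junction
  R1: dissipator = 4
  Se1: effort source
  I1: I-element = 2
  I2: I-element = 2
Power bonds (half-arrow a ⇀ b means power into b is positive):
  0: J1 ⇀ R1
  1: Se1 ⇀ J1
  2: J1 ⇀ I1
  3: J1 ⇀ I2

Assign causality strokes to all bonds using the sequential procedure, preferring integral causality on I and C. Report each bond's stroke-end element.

β1 →J1  (Se1 fixes effort; stroke away)
β0 →R1  (0-jn J1 has e-setter on 1)
β2 →I1  (common-e at J1 fixed by 1)
β3 →I2  (J1: bond 1 brought effort, rest push out)

bond 0 stroke→R1
bond 1 stroke→J1
bond 2 stroke→I1
bond 3 stroke→I2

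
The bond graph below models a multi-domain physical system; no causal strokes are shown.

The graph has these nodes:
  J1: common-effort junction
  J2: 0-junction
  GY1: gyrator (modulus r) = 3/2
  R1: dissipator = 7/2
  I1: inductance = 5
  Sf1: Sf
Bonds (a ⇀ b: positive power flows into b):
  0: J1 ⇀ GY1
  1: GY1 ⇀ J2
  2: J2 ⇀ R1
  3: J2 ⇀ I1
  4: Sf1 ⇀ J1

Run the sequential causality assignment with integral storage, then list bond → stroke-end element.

bond 4 stroke at Sf1  (Sf1: flow source, stroke at near end)
bond 0 stroke at J1  (J1: last free bond brings effort in)
bond 1 stroke at J2  (GY GY1: same side as bond 0)
bond 2 stroke at R1  (J2: bond 1 brought effort, rest push out)
bond 3 stroke at I1  (J2: bond 1 brought effort, rest push out)

β0 |J1
β1 |J2
β2 |R1
β3 |I1
β4 |Sf1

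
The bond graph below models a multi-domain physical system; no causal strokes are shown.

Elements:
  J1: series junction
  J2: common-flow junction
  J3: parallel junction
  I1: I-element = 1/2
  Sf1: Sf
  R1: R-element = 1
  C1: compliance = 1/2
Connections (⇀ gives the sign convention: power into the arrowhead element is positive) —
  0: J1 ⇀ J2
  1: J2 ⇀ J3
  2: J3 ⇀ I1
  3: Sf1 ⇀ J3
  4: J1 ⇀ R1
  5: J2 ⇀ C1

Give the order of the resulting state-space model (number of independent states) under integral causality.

β3 |Sf1  (Sf1: flow source, stroke at near end)
β2 |I1  (prefer integral on I1)
β1 |J3  (J3: last free bond brings effort in)
β0 |J2  (J2: bond 1 brought flow, rest push out)
β5 |J2  (common-f at J2 fixed by 1)
β4 |J1  (common-f at J1 fixed by 0)

2  (C1, I1 all integral)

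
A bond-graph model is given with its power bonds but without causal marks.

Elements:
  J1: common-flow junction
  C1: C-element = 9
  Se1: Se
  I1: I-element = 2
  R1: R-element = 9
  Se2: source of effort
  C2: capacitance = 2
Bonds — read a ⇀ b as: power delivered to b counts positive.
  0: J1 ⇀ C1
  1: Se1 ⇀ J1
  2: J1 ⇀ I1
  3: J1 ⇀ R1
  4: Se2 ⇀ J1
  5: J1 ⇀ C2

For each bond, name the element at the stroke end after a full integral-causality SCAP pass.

β1 →J1  (Se1 fixes effort; stroke away)
β4 →J1  (Se2: effort source, stroke at far end)
β0 →J1  (C1 outputs effort q/C1)
β2 →I1  (I1 outputs flow p/I1)
β3 →J1  (J1: bond 2 brought flow, rest push out)
β5 →J1  (common-f at J1 fixed by 2)

b0 →J1
b1 →J1
b2 →I1
b3 →J1
b4 →J1
b5 →J1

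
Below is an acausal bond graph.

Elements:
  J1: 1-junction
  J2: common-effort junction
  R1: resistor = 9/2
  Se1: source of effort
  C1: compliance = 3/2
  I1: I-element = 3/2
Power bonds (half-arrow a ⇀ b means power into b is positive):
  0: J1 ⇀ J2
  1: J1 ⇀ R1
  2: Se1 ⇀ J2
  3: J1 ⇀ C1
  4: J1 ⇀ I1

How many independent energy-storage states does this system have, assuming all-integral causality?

2  (C1, I1 all integral)

#2 stroke→J2  (Se1 (Se) sets effort on bond)
#0 stroke→J1  (J2: bond 2 brought effort, rest push out)
#3 stroke→J1  (prefer integral on C1)
#4 stroke→I1  (I1: I, integral causality)
#1 stroke→J1  (J1 flow already set via bond 4)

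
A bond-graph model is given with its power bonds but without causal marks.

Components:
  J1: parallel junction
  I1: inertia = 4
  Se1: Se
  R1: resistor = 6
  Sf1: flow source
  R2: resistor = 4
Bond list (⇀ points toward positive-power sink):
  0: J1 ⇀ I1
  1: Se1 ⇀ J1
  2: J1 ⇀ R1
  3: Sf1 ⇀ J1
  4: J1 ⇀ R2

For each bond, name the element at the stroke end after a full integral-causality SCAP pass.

b0 |I1
b1 |J1
b2 |R1
b3 |Sf1
b4 |R2

#1 stroke→J1  (Se1 fixes effort; stroke away)
#3 stroke→Sf1  (Sf1: flow source, stroke at near end)
#0 stroke→I1  (J1 effort already set via bond 1)
#2 stroke→R1  (common-e at J1 fixed by 1)
#4 stroke→R2  (J1: bond 1 brought effort, rest push out)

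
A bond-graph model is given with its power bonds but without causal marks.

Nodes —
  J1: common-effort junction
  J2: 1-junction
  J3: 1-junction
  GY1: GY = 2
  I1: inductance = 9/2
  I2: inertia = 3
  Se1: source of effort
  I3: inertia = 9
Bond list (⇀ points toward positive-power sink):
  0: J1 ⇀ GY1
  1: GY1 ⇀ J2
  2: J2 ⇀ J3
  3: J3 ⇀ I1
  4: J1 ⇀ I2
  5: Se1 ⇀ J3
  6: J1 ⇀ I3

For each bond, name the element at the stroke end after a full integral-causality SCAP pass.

#5 stroke at J3  (Se1: effort source, stroke at far end)
#3 stroke at I1  (prefer integral on I1)
#2 stroke at J3  (J3 flow already set via bond 3)
#1 stroke at J2  (J2 flow already set via bond 2)
#0 stroke at J1  (GY GY1: same side as bond 1)
#4 stroke at I2  (J1 effort already set via bond 0)
#6 stroke at I3  (common-e at J1 fixed by 0)

#0 |J1
#1 |J2
#2 |J3
#3 |I1
#4 |I2
#5 |J3
#6 |I3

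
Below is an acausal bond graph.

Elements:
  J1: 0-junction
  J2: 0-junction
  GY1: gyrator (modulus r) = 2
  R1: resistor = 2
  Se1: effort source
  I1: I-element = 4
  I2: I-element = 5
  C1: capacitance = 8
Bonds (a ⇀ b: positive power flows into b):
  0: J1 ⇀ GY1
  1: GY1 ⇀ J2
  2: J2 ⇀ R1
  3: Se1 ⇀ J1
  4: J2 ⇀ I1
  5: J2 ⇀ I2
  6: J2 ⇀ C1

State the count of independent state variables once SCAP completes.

3  (C1, I1, I2 all integral)

#3 →J1  (source Se1 imposes e)
#0 →GY1  (J1 effort already set via bond 3)
#1 →GY1  (through GY1, causality inverts; strokes same side of GY1)
#4 →I1  (I1 integral (f out))
#5 →I2  (I2 integral (f out))
#6 →J2  (C1 integral (e out))
#2 →R1  (J2 effort already set via bond 6)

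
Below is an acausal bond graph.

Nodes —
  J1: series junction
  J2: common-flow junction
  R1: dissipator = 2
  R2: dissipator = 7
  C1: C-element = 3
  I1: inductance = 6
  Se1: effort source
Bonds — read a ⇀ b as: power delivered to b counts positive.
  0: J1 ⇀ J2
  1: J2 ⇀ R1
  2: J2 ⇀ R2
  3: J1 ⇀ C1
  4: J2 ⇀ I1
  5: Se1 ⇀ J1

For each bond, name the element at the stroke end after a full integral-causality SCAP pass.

bond 0 →J2
bond 1 →J2
bond 2 →J2
bond 3 →J1
bond 4 →I1
bond 5 →J1

b5 |J1  (Se1 (Se) sets effort on bond)
b3 |J1  (prefer integral on C1)
b0 |J2  (J1: last free bond brings flow in)
b4 |I1  (I1: I, integral causality)
b1 |J2  (J2 flow already set via bond 4)
b2 |J2  (common-f at J2 fixed by 4)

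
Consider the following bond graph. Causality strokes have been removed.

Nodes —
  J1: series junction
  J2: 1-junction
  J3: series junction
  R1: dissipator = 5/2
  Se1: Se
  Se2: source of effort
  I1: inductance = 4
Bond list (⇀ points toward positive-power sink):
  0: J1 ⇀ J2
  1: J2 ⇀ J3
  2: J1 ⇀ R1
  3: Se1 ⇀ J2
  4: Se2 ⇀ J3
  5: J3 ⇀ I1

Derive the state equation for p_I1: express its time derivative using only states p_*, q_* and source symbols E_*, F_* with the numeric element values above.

dp_I1/dt = E_Se1 + E_Se2 - 5*p_I1/8

#3 stroke at J2  (Se1 fixes effort; stroke away)
#4 stroke at J3  (Se2 (Se) sets effort on bond)
#5 stroke at I1  (I1 outputs flow p/I1)
#1 stroke at J3  (J3 flow already set via bond 5)
#0 stroke at J2  (common-f at J2 fixed by 1)
#2 stroke at J1  (J1: bond 0 brought flow, rest push out)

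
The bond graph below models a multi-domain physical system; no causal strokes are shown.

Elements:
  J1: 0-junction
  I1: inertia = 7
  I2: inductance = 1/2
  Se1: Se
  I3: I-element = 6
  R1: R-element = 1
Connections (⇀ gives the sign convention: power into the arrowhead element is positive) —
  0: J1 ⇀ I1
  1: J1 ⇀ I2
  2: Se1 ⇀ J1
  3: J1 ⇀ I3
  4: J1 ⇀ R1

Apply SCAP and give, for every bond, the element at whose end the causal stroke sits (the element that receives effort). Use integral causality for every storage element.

b2 stroke→J1  (source Se1 imposes e)
b0 stroke→I1  (J1 effort already set via bond 2)
b1 stroke→I2  (J1: bond 2 brought effort, rest push out)
b3 stroke→I3  (J1 effort already set via bond 2)
b4 stroke→R1  (J1 effort already set via bond 2)

β0 stroke→I1
β1 stroke→I2
β2 stroke→J1
β3 stroke→I3
β4 stroke→R1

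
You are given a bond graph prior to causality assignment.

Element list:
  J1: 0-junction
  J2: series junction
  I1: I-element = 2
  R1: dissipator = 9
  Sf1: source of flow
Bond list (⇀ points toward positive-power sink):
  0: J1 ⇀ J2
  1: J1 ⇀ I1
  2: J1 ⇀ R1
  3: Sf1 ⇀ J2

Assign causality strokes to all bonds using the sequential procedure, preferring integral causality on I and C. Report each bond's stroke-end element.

β3 |Sf1  (source Sf1 imposes f)
β0 |J2  (J2: bond 3 brought flow, rest push out)
β1 |I1  (prefer integral on I1)
β2 |J1  (J1 needs exactly one e-in)

β0 |J2
β1 |I1
β2 |J1
β3 |Sf1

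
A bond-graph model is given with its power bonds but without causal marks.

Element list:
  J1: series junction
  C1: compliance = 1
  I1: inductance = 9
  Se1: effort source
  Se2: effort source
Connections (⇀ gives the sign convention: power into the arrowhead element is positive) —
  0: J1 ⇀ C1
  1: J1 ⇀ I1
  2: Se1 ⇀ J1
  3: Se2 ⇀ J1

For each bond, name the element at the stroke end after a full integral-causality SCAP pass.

bond 0 →J1
bond 1 →I1
bond 2 →J1
bond 3 →J1

#2 stroke at J1  (Se1: effort source, stroke at far end)
#3 stroke at J1  (source Se2 imposes e)
#0 stroke at J1  (C1 integral (e out))
#1 stroke at I1  (closing 1-jn rule on J1)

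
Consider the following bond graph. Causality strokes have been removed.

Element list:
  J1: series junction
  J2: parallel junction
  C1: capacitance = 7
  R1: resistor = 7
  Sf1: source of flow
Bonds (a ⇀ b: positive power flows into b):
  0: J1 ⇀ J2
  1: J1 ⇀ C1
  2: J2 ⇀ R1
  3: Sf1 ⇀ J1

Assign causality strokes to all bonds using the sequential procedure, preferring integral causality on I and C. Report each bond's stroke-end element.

#0 |J1
#1 |J1
#2 |J2
#3 |Sf1

β3 stroke→Sf1  (Sf1 (Sf) sets flow on bond)
β0 stroke→J1  (J1: bond 3 brought flow, rest push out)
β1 stroke→J1  (J1: bond 3 brought flow, rest push out)
β2 stroke→J2  (closing 0-jn rule on J2)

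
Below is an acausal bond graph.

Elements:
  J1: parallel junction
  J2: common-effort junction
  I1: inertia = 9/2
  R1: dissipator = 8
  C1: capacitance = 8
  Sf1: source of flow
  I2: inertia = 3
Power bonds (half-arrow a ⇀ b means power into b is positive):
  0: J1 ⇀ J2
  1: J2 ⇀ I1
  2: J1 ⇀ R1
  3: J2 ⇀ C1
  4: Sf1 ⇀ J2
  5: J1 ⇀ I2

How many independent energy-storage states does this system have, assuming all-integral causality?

3  (C1, I1, I2 all integral)

β4 →Sf1  (Sf1 fixes flow; stroke at Sf1)
β1 →I1  (I1 outputs flow p/I1)
β3 →J2  (C1: C, integral causality)
β0 →J1  (J2: bond 3 brought effort, rest push out)
β2 →R1  (0-jn J1 has e-setter on 0)
β5 →I2  (J1: bond 0 brought effort, rest push out)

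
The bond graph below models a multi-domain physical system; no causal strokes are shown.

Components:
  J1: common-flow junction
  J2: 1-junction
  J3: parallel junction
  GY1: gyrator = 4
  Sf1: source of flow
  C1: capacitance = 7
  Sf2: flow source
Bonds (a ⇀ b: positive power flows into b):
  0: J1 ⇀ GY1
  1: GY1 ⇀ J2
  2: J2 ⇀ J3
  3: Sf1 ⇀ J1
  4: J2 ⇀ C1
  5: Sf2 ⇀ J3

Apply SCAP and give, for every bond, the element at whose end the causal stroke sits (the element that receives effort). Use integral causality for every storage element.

b3 →Sf1  (source Sf1 imposes f)
b5 →Sf2  (Sf2 fixes flow; stroke at Sf2)
b0 →J1  (J1 flow already set via bond 3)
b2 →J3  (only one effort-in slot at J3)
b1 →J2  (GY1 both-in/both-out from 0)
b4 →J2  (common-f at J2 fixed by 2)

β0 stroke at J1
β1 stroke at J2
β2 stroke at J3
β3 stroke at Sf1
β4 stroke at J2
β5 stroke at Sf2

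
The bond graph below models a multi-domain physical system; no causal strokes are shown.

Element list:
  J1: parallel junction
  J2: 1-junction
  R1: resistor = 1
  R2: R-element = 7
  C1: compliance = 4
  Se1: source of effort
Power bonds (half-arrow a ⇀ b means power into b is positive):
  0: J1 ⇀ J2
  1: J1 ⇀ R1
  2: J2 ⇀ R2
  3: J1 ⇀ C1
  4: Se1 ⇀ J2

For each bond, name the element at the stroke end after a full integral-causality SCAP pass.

#4 stroke at J2  (Se1 (Se) sets effort on bond)
#3 stroke at J1  (prefer integral on C1)
#0 stroke at J2  (J1 effort already set via bond 3)
#1 stroke at R1  (J1: bond 3 brought effort, rest push out)
#2 stroke at R2  (J2: last free bond brings flow in)

#0 stroke→J2
#1 stroke→R1
#2 stroke→R2
#3 stroke→J1
#4 stroke→J2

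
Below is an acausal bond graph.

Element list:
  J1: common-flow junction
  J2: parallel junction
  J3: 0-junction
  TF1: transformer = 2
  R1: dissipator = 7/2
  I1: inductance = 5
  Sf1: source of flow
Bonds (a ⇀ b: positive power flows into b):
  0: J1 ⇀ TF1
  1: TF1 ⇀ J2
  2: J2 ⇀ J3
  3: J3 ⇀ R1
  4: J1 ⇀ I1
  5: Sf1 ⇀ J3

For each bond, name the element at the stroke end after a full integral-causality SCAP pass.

#0 stroke at J1
#1 stroke at TF1
#2 stroke at J2
#3 stroke at J3
#4 stroke at I1
#5 stroke at Sf1

#5 →Sf1  (Sf1 (Sf) sets flow on bond)
#4 →I1  (I1 integral (f out))
#0 →J1  (J1 flow already set via bond 4)
#1 →TF1  (TF1 one-in-one-out from 0)
#2 →J2  (only one effort-in slot at J2)
#3 →J3  (J3 needs exactly one e-in)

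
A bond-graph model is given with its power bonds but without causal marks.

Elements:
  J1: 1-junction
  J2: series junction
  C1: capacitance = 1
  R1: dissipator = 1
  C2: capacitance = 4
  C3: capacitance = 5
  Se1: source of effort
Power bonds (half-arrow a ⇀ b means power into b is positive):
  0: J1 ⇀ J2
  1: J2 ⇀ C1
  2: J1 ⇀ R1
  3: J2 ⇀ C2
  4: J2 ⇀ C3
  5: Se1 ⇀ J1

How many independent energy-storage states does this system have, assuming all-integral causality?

3  (C1, C2, C3 all integral)

#5 stroke→J1  (Se1 (Se) sets effort on bond)
#1 stroke→J2  (prefer integral on C1)
#3 stroke→J2  (C2 integral (e out))
#4 stroke→J2  (prefer integral on C3)
#0 stroke→J1  (J2: last free bond brings flow in)
#2 stroke→R1  (J1 needs exactly one f-in)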